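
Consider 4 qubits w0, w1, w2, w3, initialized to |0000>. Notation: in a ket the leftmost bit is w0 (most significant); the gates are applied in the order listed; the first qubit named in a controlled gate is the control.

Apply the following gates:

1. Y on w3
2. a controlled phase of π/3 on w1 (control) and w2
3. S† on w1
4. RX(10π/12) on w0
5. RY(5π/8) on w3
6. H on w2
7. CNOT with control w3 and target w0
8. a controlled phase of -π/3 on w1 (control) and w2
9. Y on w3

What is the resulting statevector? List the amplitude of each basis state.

The final amplitudes are -I*(1 + sqrt(3))*cos(5*pi/16)/4 on |0000>, (-1 + sqrt(3))*sin(5*pi/16)/4 on |0001>, -I*(1 + sqrt(3))*cos(5*pi/16)/4 on |0010>, (-1 + sqrt(3))*sin(5*pi/16)/4 on |0011>, 0 on |0100>, 0 on |0101>, 0 on |0110>, 0 on |0111>, (-1 + sqrt(3))*cos(5*pi/16)/4 on |1000>, -I*(1 + sqrt(3))*sin(5*pi/16)/4 on |1001>, (-1 + sqrt(3))*cos(5*pi/16)/4 on |1010>, -I*(1 + sqrt(3))*sin(5*pi/16)/4 on |1011>, 0 on |1100>, 0 on |1101>, 0 on |1110>, 0 on |1111>.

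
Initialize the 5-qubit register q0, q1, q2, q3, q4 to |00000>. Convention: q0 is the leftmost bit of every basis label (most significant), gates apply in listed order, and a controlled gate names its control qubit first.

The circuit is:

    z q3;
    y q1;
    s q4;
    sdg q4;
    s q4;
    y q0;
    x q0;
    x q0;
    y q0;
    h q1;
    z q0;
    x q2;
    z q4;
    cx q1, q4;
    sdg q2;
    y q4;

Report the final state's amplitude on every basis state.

The resulting statevector has amplitude sqrt(2)*I/2 on |00101>, sqrt(2)*I/2 on |01100>, and 0 on every other basis state.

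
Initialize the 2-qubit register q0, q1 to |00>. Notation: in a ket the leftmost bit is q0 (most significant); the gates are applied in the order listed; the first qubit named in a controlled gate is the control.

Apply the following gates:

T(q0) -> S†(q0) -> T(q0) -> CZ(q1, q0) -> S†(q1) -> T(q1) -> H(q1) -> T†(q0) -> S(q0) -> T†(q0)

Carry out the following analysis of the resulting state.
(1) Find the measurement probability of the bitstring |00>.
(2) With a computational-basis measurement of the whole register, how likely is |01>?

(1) Outcome |00> occurs with probability 1/2.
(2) A full measurement returns |01> with probability 1/2.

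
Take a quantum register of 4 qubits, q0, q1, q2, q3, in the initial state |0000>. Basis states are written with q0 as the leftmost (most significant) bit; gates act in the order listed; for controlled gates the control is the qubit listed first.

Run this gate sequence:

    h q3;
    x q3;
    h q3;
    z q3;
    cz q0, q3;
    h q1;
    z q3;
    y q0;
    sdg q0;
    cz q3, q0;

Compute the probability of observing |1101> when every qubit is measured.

Outcome |1101> occurs with probability 0. Key observation: gates 1-4 undo each other exactly, leaving only the rest of the circuit to track.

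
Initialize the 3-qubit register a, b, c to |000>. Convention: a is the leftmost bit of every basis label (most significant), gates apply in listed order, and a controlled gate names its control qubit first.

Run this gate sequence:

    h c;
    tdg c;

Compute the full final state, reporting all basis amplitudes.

The resulting statevector has amplitude sqrt(2)/2 on |000>, -sqrt(2)*exp(3*I*pi/4)/2 on |001>, and 0 on every other basis state.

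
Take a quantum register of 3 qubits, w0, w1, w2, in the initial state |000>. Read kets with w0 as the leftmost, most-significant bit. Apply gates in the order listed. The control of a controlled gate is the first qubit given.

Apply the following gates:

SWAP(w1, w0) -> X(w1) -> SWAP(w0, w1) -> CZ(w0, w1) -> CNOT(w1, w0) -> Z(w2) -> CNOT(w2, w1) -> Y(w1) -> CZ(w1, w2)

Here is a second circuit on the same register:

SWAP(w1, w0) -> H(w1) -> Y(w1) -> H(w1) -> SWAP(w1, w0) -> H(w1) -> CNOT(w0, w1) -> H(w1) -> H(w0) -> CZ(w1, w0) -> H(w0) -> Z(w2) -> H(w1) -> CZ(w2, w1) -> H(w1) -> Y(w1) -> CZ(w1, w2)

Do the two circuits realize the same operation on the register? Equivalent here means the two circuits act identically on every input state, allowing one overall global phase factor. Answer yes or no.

No, they are not equivalent — no single phase factor reconciles the two unitaries.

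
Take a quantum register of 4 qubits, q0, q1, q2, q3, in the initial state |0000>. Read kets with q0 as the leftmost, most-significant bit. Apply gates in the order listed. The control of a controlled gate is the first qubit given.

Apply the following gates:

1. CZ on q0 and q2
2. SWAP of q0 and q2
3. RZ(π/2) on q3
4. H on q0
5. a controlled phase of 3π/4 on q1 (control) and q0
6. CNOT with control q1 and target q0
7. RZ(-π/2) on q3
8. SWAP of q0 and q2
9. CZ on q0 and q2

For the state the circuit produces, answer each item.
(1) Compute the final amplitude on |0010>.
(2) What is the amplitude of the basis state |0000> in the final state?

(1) The amplitude on |0010> is sqrt(2)/2.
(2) The amplitude on |0000> is sqrt(2)/2.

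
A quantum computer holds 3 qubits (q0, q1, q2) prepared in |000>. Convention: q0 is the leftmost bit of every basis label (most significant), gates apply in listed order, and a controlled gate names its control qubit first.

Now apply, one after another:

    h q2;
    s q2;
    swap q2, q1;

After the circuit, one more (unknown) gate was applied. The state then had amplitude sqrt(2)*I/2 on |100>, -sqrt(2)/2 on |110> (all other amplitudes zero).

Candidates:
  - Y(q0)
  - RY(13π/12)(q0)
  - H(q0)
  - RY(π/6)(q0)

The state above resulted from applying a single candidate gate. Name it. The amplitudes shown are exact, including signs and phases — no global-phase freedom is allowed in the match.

It was Y(q0) that produced the state shown.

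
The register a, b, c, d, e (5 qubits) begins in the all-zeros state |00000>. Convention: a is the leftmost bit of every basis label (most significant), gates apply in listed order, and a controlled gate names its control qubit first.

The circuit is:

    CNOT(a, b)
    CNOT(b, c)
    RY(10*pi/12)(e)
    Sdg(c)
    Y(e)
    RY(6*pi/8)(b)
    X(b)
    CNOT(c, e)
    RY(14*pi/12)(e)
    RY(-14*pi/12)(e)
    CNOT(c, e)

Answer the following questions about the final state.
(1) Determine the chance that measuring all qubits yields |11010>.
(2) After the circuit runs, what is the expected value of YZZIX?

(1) The probability of measuring |11010> is 0. Key observation: gates 8-11 undo each other exactly, leaving only the rest of the circuit to track.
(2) The expectation value of YZZIX is 0.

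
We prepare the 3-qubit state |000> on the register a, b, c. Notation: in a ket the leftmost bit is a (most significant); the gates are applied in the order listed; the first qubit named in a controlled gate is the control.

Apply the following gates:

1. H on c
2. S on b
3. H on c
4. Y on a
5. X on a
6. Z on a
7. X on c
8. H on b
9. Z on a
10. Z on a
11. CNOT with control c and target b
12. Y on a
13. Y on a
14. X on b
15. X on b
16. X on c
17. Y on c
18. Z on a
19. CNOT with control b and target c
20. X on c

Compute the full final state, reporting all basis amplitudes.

After the circuit, the state carries amplitude -sqrt(2)/2 on |000>, -sqrt(2)/2 on |011>, and 0 on every other basis state.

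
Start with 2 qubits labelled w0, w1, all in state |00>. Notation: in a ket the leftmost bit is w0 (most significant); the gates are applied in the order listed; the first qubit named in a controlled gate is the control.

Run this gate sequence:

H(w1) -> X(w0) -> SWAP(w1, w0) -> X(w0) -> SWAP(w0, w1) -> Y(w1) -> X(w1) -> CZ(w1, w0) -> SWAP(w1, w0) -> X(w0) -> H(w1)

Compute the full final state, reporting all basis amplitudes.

After the circuit, the state carries amplitude I/2 on |00>, -I/2 on |01>, I/2 on |10>, -I/2 on |11>.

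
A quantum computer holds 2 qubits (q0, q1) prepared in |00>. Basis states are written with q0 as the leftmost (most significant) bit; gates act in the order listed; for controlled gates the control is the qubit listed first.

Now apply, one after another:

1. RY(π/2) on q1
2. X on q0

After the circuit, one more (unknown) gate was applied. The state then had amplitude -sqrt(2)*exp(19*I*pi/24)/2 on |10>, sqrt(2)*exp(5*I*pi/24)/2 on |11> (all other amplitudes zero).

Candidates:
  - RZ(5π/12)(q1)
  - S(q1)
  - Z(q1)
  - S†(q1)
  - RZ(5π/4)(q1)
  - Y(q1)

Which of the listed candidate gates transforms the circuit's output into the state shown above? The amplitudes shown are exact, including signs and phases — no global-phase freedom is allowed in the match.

The applied gate was RZ(5π/12)(q1).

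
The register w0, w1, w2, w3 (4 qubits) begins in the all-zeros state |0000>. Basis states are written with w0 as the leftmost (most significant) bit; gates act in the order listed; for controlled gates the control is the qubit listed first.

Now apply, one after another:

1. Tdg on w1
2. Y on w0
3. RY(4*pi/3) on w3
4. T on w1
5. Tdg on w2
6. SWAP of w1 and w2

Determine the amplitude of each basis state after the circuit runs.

After the circuit, the state carries amplitude -I/2 on |1000>, sqrt(3)*I/2 on |1001>, and 0 on every other basis state.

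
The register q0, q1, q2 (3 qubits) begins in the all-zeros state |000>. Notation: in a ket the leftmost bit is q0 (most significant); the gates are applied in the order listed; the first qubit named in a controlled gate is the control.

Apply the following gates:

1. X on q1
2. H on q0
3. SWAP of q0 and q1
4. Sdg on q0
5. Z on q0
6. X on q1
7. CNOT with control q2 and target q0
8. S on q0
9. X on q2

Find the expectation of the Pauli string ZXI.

In the final state, ZXI has expectation -1.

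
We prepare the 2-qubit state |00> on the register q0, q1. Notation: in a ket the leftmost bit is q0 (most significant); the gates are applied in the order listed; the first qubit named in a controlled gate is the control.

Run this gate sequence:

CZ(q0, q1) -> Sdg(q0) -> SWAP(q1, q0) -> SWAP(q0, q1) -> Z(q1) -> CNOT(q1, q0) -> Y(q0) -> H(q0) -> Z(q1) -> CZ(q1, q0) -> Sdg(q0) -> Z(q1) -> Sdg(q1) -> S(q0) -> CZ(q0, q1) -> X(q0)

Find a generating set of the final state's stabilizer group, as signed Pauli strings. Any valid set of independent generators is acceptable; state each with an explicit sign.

The final state is stabilized by the group generated by -XI, +IZ; other independent generating sets are equally valid.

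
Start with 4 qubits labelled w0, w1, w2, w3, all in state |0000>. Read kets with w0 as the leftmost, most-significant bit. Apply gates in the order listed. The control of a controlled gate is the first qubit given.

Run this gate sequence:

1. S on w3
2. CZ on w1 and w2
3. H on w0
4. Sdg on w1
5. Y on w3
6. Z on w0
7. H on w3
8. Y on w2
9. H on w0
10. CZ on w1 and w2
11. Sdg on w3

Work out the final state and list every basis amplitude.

After the circuit, the state carries amplitude -sqrt(2)/2 on |1010>, -sqrt(2)*I/2 on |1011>, and 0 on every other basis state.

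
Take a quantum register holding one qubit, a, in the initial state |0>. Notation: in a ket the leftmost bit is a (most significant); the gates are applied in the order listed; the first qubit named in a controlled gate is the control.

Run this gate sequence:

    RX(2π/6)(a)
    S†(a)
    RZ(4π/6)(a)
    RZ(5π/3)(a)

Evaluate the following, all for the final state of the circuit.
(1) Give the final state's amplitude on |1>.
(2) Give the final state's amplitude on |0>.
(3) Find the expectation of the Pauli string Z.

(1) |1> carries amplitude exp(I*pi/6)/2 in the final state.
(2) The final state's coefficient on |0> equals sqrt(3)*exp(5*I*pi/6)/2.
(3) The observable Z averages to 1/2.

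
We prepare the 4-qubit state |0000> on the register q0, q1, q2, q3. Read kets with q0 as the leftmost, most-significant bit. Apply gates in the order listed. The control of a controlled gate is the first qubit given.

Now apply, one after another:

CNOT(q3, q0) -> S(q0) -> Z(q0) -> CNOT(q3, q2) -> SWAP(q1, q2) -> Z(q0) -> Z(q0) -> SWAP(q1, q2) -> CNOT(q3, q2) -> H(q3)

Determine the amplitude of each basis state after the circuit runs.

The resulting statevector has amplitude sqrt(2)/2 on |0000>, sqrt(2)/2 on |0001>, and 0 on every other basis state. Key observation: the block from step 4 through step 9 cancels to the identity and can be dropped.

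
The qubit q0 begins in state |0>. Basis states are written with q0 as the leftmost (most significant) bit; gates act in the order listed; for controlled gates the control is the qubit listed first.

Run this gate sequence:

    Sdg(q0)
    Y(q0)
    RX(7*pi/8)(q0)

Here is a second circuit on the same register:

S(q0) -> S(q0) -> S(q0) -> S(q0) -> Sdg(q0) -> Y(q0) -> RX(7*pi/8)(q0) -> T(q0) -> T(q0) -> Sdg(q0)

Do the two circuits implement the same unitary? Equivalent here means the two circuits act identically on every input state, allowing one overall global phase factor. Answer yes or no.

Yes, they are equivalent — the unitaries differ by at most a global phase.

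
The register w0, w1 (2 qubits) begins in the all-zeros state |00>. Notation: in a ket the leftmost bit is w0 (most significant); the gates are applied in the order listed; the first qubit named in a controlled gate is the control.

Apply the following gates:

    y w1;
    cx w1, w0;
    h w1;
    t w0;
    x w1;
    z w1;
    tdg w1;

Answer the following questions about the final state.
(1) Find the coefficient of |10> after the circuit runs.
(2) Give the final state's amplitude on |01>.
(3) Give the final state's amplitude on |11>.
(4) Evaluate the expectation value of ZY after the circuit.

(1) |10> carries amplitude -sqrt(2)*exp(3*I*pi/4)/2 in the final state.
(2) The amplitude on |01> is 0.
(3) The amplitude on |11> is -sqrt(2)*I/2.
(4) In the final state, ZY has expectation sqrt(2)/2.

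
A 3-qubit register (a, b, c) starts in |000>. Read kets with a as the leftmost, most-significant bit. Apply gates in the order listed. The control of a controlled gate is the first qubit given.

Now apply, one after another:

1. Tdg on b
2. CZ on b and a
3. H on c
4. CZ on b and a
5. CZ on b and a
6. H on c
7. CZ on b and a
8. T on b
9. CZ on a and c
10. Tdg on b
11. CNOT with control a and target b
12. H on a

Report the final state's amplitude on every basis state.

After the circuit, the state carries amplitude sqrt(2)/2 on |000>, sqrt(2)/2 on |100>, and 0 on every other basis state. Key observation: steps 1-8 multiply out to the identity, so the circuit reduces to the remaining gates.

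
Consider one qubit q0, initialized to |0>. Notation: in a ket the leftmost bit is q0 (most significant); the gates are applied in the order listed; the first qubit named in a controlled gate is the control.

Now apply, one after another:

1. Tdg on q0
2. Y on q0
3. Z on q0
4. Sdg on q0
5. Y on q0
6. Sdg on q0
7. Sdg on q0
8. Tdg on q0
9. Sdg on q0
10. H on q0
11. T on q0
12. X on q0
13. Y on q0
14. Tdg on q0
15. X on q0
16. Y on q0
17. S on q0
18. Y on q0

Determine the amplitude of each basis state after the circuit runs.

The resulting statevector has amplitude -sqrt(2)*I/2 on |0>, sqrt(2)/2 on |1>.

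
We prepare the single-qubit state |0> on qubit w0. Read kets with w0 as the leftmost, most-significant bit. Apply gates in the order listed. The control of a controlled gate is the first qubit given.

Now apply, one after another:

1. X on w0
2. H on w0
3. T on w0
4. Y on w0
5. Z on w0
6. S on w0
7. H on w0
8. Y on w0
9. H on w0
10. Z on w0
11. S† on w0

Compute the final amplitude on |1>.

The amplitude on |1> is sqrt(2)*exp(3*I*pi/4)/2.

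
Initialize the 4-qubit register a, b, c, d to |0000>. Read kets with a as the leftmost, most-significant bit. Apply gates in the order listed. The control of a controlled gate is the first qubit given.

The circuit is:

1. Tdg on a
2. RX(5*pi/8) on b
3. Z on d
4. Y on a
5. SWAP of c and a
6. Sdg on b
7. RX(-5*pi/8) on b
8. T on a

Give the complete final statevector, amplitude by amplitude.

The resulting statevector has amplitude (1 - I)*(sqrt(2 - sqrt(2)) + 2*I)/4 on |0010>, (-1 - I)*sqrt(sqrt(2) + 2)/4 on |0110>, and 0 on every other basis state.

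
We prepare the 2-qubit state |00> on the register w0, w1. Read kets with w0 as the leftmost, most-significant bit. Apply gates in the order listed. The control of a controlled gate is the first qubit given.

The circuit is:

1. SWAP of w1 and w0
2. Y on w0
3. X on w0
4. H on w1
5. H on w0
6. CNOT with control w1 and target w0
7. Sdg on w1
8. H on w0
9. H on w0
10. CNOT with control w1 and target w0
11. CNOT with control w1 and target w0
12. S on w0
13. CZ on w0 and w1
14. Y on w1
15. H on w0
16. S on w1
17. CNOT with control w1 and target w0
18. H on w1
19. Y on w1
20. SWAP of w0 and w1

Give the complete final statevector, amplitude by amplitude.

The resulting statevector has amplitude 0 on |00>, 0 on |01>, 1/2 - I/2 on |10>, 1/2 + I/2 on |11>.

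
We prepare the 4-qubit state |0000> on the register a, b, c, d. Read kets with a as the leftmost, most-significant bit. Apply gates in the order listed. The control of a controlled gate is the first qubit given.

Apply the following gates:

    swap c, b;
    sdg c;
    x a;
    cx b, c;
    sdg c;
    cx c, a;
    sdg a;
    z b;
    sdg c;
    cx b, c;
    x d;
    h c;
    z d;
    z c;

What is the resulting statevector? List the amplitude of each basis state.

The resulting statevector has amplitude sqrt(2)*I/2 on |1001>, -sqrt(2)*I/2 on |1011>, and 0 on every other basis state.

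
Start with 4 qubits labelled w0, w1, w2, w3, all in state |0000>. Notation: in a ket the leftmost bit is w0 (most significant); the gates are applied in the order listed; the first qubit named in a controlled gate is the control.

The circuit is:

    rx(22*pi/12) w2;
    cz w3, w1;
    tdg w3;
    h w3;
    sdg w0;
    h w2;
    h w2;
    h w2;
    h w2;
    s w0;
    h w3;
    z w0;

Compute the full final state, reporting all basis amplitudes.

After the circuit, the state carries amplitude -sqrt(6)/4 - sqrt(2)/4 on |0000>, I*(-sqrt(6) + sqrt(2))/4 on |0010>, and 0 on every other basis state. Key observation: the block from step 4 through step 11 cancels to the identity and can be dropped.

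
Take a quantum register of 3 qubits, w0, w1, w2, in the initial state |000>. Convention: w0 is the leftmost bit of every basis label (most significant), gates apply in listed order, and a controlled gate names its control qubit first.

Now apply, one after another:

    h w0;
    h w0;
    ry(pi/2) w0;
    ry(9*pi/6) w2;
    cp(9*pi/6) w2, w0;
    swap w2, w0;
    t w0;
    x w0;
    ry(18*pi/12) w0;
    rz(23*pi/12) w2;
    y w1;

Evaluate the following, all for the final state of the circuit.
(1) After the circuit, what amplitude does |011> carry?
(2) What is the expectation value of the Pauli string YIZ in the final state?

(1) |011> carries amplitude sqrt(2)*(1 - exp(I*pi/4))*exp(5*I*pi/24)/4 in the final state. Key observation: steps 1-2 multiply out to the identity, so the circuit reduces to the remaining gates.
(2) The expectation value of YIZ is sqrt(2)/2.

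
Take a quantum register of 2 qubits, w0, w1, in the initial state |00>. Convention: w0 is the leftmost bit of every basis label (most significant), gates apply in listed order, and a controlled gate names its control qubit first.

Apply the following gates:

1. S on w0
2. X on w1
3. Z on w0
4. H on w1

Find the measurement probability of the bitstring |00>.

A full measurement returns |00> with probability 1/2.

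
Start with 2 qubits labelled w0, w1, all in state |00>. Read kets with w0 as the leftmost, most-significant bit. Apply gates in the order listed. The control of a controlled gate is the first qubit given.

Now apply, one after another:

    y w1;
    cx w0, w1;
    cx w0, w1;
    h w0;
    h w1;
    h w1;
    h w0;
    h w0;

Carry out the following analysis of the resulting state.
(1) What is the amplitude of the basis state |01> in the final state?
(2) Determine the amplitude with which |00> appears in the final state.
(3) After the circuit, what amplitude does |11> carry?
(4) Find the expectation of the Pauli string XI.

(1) The final state's coefficient on |01> equals sqrt(2)*I/2. Key observation: the block from step 4 through step 7 cancels to the identity and can be dropped.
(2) The final state's coefficient on |00> equals 0.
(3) The final state's coefficient on |11> equals sqrt(2)*I/2.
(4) The observable XI averages to 1.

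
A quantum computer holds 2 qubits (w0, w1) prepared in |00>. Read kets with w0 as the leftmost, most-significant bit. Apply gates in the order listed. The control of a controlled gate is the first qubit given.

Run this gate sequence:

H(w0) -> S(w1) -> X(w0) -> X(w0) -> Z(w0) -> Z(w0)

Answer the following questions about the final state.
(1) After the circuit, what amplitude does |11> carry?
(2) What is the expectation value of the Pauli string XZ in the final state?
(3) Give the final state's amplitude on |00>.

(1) The final state's coefficient on |11> equals 0. Key observation: steps 3-4 multiply out to the identity, so the circuit reduces to the remaining gates.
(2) In the final state, XZ has expectation 1.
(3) |00> carries amplitude sqrt(2)/2 in the final state.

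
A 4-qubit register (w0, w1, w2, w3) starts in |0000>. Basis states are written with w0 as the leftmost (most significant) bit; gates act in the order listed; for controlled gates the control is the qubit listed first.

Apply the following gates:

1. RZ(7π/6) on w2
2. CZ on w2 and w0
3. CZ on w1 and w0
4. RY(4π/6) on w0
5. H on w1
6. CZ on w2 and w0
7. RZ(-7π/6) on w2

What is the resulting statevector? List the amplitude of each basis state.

The resulting statevector has amplitude sqrt(2)/4 on |0000>, sqrt(2)/4 on |0100>, sqrt(6)/4 on |1000>, sqrt(6)/4 on |1100>, and 0 on every other basis state.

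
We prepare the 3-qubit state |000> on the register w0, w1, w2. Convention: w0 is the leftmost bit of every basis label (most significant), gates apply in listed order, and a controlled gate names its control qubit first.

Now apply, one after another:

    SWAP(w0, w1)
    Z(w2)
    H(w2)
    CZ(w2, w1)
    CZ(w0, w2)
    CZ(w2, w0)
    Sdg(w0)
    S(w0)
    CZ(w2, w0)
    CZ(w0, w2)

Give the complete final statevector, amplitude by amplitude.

After the circuit, the state carries amplitude sqrt(2)/2 on |000>, sqrt(2)/2 on |001>, and 0 on every other basis state. Key observation: gates 5-10 undo each other exactly, leaving only the rest of the circuit to track.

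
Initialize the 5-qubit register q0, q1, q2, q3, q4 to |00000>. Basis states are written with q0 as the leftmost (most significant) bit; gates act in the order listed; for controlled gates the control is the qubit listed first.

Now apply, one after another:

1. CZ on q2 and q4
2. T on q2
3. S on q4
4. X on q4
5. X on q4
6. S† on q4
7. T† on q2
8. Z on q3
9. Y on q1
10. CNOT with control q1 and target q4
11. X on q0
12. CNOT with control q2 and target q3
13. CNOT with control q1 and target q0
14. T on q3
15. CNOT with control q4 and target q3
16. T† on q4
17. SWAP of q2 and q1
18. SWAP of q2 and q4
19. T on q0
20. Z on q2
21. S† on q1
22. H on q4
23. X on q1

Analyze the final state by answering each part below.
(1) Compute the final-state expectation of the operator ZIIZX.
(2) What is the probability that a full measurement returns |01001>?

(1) The observable ZIIZX averages to 1. Key observation: steps 2-7 multiply out to the identity, so the circuit reduces to the remaining gates.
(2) The probability of measuring |01001> is 0.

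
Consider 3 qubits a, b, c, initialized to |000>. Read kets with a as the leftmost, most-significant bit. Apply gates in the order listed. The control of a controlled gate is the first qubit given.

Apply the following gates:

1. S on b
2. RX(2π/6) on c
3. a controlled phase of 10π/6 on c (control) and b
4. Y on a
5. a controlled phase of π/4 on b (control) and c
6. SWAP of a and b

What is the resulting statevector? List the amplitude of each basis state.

After the circuit, the state carries amplitude sqrt(3)*I/2 on |010>, 1/2 on |011>, and 0 on every other basis state.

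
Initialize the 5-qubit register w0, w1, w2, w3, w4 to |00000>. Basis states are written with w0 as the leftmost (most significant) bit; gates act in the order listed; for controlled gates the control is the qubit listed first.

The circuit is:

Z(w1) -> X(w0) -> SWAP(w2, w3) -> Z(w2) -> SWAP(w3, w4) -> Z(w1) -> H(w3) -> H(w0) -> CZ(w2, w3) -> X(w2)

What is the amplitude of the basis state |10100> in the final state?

The final state's coefficient on |10100> equals -1/2.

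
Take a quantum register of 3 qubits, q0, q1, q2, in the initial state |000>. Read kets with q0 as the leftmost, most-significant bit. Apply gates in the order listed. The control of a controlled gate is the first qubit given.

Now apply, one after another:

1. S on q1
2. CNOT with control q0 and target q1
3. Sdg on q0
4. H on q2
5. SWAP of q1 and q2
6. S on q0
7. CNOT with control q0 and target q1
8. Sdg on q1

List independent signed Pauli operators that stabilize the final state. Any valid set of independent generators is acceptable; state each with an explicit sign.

The final state is stabilized by the group generated by -IYI, +ZII, +IIZ; other independent generating sets are equally valid.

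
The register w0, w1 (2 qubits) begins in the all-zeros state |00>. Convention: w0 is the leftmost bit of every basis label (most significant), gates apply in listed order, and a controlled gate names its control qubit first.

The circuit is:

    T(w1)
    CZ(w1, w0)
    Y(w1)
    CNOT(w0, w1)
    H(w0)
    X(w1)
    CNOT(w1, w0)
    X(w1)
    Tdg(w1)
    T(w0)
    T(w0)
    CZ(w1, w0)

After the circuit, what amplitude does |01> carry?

|01> carries amplitude sqrt(2)*exp(I*pi/4)/2 in the final state.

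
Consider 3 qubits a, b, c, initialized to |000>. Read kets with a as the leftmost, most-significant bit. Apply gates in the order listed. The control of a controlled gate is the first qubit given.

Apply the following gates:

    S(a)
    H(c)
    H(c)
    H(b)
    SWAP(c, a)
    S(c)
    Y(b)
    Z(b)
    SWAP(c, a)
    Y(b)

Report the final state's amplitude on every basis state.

After the circuit, the state carries amplitude -sqrt(2)/2 on |000>, sqrt(2)/2 on |010>, and 0 on every other basis state.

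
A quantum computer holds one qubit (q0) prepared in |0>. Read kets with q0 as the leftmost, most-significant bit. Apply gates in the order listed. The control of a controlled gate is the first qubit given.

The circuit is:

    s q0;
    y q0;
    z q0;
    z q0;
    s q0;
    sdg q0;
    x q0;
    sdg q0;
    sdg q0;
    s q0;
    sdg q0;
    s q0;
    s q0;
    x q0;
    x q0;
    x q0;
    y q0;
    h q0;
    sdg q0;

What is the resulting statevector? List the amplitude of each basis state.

The final amplitudes are sqrt(2)/2 on |0>, -sqrt(2)*I/2 on |1>. Key observation: steps 7-14 multiply out to the identity, so the circuit reduces to the remaining gates.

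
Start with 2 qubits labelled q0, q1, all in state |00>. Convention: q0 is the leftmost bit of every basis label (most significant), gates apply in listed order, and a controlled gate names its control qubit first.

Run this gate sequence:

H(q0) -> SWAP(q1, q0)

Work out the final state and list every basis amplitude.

After the circuit, the state carries amplitude sqrt(2)/2 on |00>, sqrt(2)/2 on |01>, 0 on |10>, 0 on |11>.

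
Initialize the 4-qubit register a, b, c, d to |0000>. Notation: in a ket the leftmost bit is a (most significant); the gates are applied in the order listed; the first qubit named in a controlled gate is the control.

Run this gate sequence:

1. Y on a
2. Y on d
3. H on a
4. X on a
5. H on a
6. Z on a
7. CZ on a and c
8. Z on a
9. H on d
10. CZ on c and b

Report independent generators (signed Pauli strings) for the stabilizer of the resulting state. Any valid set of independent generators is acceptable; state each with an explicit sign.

The final state is stabilized by the group generated by -IIIX, -ZIII, +IZII, +IIZI; other independent generating sets are equally valid. Key observation: gates 3-6 undo each other exactly, leaving only the rest of the circuit to track.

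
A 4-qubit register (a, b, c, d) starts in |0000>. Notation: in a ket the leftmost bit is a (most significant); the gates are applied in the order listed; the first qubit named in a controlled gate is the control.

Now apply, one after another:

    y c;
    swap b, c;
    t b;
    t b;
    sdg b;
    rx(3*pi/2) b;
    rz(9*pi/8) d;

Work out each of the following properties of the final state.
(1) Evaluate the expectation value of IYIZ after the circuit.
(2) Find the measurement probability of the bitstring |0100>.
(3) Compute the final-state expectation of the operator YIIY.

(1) The expectation value of IYIZ is -1.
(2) The probability of measuring |0100> is 1/2.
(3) The observable YIIY averages to 0.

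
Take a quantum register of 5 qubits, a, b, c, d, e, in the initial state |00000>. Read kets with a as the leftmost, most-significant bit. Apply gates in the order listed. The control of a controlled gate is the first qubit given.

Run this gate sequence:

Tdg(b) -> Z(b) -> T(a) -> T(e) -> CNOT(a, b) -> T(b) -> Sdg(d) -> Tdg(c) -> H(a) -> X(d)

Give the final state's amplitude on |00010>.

The amplitude on |00010> is sqrt(2)/2.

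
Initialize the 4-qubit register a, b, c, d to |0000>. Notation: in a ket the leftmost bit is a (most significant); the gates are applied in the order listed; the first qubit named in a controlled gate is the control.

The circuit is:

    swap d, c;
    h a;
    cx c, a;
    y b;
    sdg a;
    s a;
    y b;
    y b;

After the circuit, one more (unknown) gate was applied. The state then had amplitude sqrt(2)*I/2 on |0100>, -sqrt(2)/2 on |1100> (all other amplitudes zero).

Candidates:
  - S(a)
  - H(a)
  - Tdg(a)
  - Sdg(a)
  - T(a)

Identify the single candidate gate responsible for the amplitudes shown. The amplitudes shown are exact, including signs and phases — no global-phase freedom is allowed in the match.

The applied gate was S(a).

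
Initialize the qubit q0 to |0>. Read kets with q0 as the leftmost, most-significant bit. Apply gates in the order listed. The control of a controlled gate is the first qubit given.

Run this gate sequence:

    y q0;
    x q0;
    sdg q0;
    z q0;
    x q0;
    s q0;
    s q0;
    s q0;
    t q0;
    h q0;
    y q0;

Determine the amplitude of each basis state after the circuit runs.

After the circuit, the state carries amplitude sqrt(2)*exp(3*I*pi/4)/2 on |0>, sqrt(2)*exp(3*I*pi/4)/2 on |1>.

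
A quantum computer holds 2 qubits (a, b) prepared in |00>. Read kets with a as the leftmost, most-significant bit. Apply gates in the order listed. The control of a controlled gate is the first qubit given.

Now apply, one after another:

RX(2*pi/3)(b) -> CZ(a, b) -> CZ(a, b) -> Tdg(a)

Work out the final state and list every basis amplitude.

The final amplitudes are 1/2 on |00>, -sqrt(3)*I/2 on |01>, 0 on |10>, 0 on |11>. Key observation: the block from step 2 through step 3 cancels to the identity and can be dropped.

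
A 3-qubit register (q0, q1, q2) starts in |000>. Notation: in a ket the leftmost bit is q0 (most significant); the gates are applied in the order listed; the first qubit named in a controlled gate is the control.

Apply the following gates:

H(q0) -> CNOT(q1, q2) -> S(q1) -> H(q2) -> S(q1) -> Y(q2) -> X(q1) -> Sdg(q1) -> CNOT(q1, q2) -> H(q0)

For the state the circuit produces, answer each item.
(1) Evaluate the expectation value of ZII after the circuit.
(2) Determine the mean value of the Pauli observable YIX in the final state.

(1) The observable ZII averages to 1.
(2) The observable YIX averages to 0.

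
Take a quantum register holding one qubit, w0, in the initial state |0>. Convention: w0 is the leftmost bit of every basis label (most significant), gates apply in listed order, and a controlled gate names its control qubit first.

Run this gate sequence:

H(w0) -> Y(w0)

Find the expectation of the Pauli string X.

In the final state, X has expectation -1.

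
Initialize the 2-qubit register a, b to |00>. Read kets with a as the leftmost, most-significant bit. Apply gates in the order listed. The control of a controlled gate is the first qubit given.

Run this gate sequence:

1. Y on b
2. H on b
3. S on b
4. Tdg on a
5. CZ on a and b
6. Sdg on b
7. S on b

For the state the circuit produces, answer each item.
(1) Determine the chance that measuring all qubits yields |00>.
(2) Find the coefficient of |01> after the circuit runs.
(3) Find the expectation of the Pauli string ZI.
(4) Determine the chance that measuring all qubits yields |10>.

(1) Outcome |00> occurs with probability 1/2.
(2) The amplitude on |01> is sqrt(2)/2.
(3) The observable ZI averages to 1.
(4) The probability of measuring |10> is 0.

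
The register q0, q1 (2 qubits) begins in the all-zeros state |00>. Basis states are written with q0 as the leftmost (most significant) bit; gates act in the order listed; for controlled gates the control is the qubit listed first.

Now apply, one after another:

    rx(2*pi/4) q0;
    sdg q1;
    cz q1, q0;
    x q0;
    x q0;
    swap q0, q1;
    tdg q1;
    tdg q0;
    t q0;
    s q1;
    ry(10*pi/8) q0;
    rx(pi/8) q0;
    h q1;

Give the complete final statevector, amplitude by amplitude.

The final amplitudes are -sqrt(1/2 - sqrt(2)/4)*cos(pi/16)/2 - I*sqrt(sqrt(2)/4 + 1/2)*sin(pi/16)/2 - I*sqrt(sqrt(2)/4 + 1/2)*exp(-I*pi/4)*sin(pi/16)/2 - sqrt(1/2 - sqrt(2)/4)*exp(-I*pi/4)*cos(pi/16)/2 on |00>, -sqrt(1/2 - sqrt(2)/4)*cos(pi/16)/2 + sqrt(1/2 - sqrt(2)/4)*exp(-I*pi/4)*cos(pi/16)/2 - I*sqrt(sqrt(2)/4 + 1/2)*sin(pi/16)/2 + I*sqrt(sqrt(2)/4 + 1/2)*exp(-I*pi/4)*sin(pi/16)/2 on |01>, sqrt(sqrt(2)/4 + 1/2)*cos(pi/16)/2 + sqrt(sqrt(2)/4 + 1/2)*exp(-I*pi/4)*cos(pi/16)/2 + I*sqrt(1/2 - sqrt(2)/4)*exp(-I*pi/4)*sin(pi/16)/2 + I*sqrt(1/2 - sqrt(2)/4)*sin(pi/16)/2 on |10>, sqrt(sqrt(2)/4 + 1/2)*cos(pi/16)/2 - I*sqrt(1/2 - sqrt(2)/4)*exp(-I*pi/4)*sin(pi/16)/2 + I*sqrt(1/2 - sqrt(2)/4)*sin(pi/16)/2 - sqrt(sqrt(2)/4 + 1/2)*exp(-I*pi/4)*cos(pi/16)/2 on |11>.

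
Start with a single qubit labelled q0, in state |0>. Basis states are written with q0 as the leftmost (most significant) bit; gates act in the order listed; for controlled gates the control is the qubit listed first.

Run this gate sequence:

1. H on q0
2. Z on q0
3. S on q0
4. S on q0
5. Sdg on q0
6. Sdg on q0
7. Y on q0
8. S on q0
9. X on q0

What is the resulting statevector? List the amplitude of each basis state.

The resulting statevector has amplitude -sqrt(2)/2 on |0>, sqrt(2)*I/2 on |1>.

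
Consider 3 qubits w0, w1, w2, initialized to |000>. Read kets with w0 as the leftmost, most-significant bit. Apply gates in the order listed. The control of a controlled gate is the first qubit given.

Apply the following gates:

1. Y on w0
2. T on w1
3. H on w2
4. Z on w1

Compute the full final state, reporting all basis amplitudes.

The final amplitudes are sqrt(2)*I/2 on |100>, sqrt(2)*I/2 on |101>, and 0 on every other basis state.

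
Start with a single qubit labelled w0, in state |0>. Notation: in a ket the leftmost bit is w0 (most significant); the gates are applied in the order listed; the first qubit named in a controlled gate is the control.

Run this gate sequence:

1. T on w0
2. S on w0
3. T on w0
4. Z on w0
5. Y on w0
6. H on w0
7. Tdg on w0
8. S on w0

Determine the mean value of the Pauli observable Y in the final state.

The observable Y averages to -sqrt(2)/2.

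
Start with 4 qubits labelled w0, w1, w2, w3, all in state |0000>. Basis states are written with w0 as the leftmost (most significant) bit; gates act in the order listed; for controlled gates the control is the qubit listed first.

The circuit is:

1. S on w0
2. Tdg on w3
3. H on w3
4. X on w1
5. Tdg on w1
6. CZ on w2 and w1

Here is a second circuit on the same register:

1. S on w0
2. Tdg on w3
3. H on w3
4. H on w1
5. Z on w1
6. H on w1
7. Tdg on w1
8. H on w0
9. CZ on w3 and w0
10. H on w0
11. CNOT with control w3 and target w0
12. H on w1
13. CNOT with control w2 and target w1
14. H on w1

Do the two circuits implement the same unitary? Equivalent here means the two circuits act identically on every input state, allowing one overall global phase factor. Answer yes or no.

Yes, they are equivalent — the unitaries differ by at most a global phase.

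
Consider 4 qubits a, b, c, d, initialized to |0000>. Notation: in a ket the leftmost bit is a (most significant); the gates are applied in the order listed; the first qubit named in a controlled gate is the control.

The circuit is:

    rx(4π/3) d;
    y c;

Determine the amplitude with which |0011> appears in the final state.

The amplitude on |0011> is sqrt(3)/2.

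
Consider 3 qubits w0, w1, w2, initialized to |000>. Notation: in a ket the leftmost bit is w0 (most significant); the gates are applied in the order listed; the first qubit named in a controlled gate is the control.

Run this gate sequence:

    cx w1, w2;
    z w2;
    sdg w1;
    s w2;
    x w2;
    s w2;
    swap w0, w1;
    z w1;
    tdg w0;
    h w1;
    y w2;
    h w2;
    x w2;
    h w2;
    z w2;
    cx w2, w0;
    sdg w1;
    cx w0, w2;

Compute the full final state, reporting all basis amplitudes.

After the circuit, the state carries amplitude sqrt(2)/2 on |000>, -sqrt(2)*I/2 on |010>, and 0 on every other basis state. Key observation: steps 12-15 multiply out to the identity, so the circuit reduces to the remaining gates.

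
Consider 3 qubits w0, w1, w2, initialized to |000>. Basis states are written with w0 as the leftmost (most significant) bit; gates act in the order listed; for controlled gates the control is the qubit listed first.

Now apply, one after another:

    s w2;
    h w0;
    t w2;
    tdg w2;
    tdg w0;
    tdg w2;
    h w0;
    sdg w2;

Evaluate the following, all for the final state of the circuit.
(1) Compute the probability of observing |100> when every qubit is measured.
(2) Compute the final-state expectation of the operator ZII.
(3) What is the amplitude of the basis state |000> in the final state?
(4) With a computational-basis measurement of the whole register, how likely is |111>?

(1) The probability of measuring |100> is 1/2 - sqrt(2)/4.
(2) The observable ZII averages to sqrt(2)/2.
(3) The amplitude on |000> is 1/2 - exp(3*I*pi/4)/2.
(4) A full measurement returns |111> with probability 0.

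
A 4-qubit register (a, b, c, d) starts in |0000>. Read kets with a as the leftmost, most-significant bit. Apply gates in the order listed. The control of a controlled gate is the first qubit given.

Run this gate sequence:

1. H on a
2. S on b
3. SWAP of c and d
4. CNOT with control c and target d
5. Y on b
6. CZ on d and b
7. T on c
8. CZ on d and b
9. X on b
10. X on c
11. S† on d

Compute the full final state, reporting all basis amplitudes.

After the circuit, the state carries amplitude sqrt(2)*I/2 on |0010>, sqrt(2)*I/2 on |1010>, and 0 on every other basis state.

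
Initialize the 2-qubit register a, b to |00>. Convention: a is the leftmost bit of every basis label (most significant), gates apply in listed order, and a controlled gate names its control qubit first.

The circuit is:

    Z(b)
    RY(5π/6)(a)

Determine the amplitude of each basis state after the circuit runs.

The final amplitudes are -sqrt(2)/4 + sqrt(6)/4 on |00>, 0 on |01>, sqrt(2)/4 + sqrt(6)/4 on |10>, 0 on |11>.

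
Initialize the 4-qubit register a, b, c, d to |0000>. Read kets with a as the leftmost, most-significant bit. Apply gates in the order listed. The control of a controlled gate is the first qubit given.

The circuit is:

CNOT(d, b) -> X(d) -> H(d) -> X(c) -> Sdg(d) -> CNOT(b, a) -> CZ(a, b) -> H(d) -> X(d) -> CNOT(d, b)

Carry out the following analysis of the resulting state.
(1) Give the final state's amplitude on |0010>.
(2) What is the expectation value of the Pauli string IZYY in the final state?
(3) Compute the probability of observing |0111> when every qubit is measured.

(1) |0010> carries amplitude 1/2 - I/2 in the final state.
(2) In the final state, IZYY has expectation 0.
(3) A full measurement returns |0111> with probability 1/2.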